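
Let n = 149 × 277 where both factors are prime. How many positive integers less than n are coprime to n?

φ(pq) = (p−1)(q−1) = 148 · 276 = 40848.

40848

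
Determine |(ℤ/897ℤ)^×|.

528

Factor 897: 897 = 3 · 13 · 23.
φ(897) = 897 · (1 − 1/3) · (1 − 1/13) · (1 − 1/23)
       = 897 · 528/897 = 528.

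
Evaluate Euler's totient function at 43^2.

φ(1849) = 1849 · (1 − 1/43)
       = 1849 · 42/43 = 1806.

1806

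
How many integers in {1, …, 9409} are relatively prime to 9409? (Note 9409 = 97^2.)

9312

φ(9409) = 9409 · (1 − 1/97)
       = 9409 · 96/97 = 9312.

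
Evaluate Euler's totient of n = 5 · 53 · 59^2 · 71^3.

251164397120

φ(330160370615) = 330160370615 · (1 − 1/5) · (1 − 1/53) · (1 − 1/59) · (1 − 1/71)
       = 330160370615 · 844480/1110085 = 251164397120.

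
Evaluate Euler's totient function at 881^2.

775280

φ(776161) = 776161 · (1 − 1/881)
       = 776161 · 880/881 = 775280.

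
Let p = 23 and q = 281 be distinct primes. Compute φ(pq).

φ(n) = (p − 1)(q − 1) = (23−1)(281−1) = 22·280 = 6160.

6160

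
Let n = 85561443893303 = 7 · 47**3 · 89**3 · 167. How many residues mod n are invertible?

φ(7) = 7 − 1 = 6.
φ(47^3) = 47^3 − 47^2 = 103823 − 2209 = 101614.
φ(89^3) = 89^3 − 89^2 = 704969 − 7921 = 697048.
φ(167) = 167 − 1 = 166.
φ(85561443893303) = 6 × 101614 × 697048 × 166 = 70546516130112.

70546516130112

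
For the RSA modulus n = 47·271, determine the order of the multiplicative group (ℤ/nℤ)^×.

φ(pq) = (p−1)(q−1) = 46 · 270 = 12420.

12420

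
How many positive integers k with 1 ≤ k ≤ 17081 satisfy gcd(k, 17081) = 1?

15120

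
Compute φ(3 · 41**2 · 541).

1771200

φ(2728263) = 2728263 · (1 − 1/3) · (1 − 1/41) · (1 − 1/541)
       = 2728263 · 43200/66543 = 1771200.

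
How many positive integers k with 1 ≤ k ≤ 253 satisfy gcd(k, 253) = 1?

First factor: 253 = 11 × 23.
φ(11) = 11 − 1 = 10.
φ(23) = 23 − 1 = 22.
φ(253) = 10 × 22 = 220.

220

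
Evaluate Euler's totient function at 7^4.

2058

φ(2401) = 2401 · (1 − 1/7)
       = 2401 · 6/7 = 2058.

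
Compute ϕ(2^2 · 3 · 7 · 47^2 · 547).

28330848

φ(101499132) = 101499132 · (1 − 1/2) · (1 − 1/3) · (1 − 1/7) · (1 − 1/47) · (1 − 1/547)
       = 101499132 · 301392/1079778 = 28330848.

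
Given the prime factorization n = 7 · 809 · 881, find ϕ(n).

4266240

φ(7) = 7 − 1 = 6.
φ(809) = 809 − 1 = 808.
φ(881) = 881 − 1 = 880.
Multiply: 6 · 808 · 880 = 4266240.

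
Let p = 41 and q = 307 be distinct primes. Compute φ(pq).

12240

φ(pq) = (p−1)(q−1) = 40 · 306 = 12240.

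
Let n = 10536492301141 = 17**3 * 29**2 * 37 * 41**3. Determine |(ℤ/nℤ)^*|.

φ(17^3) = 17^3 − 17^2 = 4913 − 289 = 4624.
φ(29^2) = 29^2 − 29^1 = 841 − 29 = 812.
φ(37) = 37 − 1 = 36.
φ(41^3) = 41^3 − 41^2 = 68921 − 1681 = 67240.
Multiply: 4624 · 812 · 36 · 67240 = 9088747960320.

9088747960320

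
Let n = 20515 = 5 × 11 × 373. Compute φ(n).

φ(5) = 5 − 1 = 4.
φ(11) = 11 − 1 = 10.
φ(373) = 373 − 1 = 372.
φ(20515) = 4 × 10 × 372 = 14880.

14880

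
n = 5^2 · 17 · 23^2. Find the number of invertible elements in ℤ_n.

161920

φ(5^2) = 5^2 − 5^1 = 25 − 5 = 20.
φ(17) = 17 − 1 = 16.
φ(23^2) = 23^2 − 23^1 = 529 − 23 = 506.
Since φ is multiplicative, φ(224825) = 20 · 16 · 506 = 161920.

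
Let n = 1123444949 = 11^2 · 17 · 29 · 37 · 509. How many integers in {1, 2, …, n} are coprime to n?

901232640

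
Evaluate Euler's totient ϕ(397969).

319440

397969 = 11^3 · 13 · 23.
φ(397969) = 397969 · (1 − 1/11) · (1 − 1/13) · (1 − 1/23)
       = 397969 · 2640/3289 = 319440.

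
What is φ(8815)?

Prime factorization: 8815 = 5 × 41 × 43.
φ(8815) = 8815 · (1 − 1/5) · (1 − 1/41) · (1 − 1/43)
       = 8815 · 6720/8815 = 6720.

6720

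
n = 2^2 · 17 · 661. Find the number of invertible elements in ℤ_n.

21120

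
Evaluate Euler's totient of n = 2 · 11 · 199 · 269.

530640

φ(2) = 2 − 1 = 1.
φ(11) = 11 − 1 = 10.
φ(199) = 199 − 1 = 198.
φ(269) = 269 − 1 = 268.
φ(1177682) = 1 × 10 × 198 × 268 = 530640.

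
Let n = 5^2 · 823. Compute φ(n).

16440

φ(20575) = 20575 · (1 − 1/5) · (1 − 1/823)
       = 20575 · 3288/4115 = 16440.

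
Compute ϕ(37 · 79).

φ(37) = 37 − 1 = 36.
φ(79) = 79 − 1 = 78.
Multiply: 36 · 78 = 2808.

2808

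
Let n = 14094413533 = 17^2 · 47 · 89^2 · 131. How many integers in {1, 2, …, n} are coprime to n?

φ(14094413533) = 14094413533 · (1 − 1/17) · (1 − 1/47) · (1 − 1/89) · (1 − 1/131)
       = 14094413533 · 8419840/9315541 = 12739217920.

12739217920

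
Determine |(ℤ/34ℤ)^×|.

16

34 = 2 · 17.
φ(2) = 2 − 1 = 1.
φ(17) = 17 − 1 = 16.
Multiply: 1 · 16 = 16.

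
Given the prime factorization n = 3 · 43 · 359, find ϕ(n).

φ(46311) = 46311 · (1 − 1/3) · (1 − 1/43) · (1 − 1/359)
       = 46311 · 30072/46311 = 30072.

30072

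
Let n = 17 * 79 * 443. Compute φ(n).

551616

φ(17) = 17 − 1 = 16.
φ(79) = 79 − 1 = 78.
φ(443) = 443 − 1 = 442.
Multiply: 16 · 78 · 442 = 551616.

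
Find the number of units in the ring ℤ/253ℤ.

220

First factor: 253 = 11 × 23.
φ(11) = 11 − 1 = 10.
φ(23) = 23 − 1 = 22.
Since φ is multiplicative, φ(253) = 10 · 22 = 220.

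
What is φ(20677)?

First factor: 20677 = 23 * 29 * 31.
φ(23) = 23 − 1 = 22.
φ(29) = 29 − 1 = 28.
φ(31) = 31 − 1 = 30.
Since φ is multiplicative, φ(20677) = 22 · 28 · 30 = 18480.

18480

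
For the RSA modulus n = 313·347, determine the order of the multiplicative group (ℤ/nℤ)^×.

107952

φ(n) = (p − 1)(q − 1) = (313−1)(347−1) = 312·346 = 107952.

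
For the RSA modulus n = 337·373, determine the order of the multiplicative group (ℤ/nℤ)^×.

124992

φ(n) = (p − 1)(q − 1) = (337−1)(373−1) = 336·372 = 124992.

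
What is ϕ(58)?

Factor 58: 58 = 2 · 29.
φ(58) = 58 · (1 − 1/2) · (1 − 1/29)
       = 58 · 28/58 = 28.

28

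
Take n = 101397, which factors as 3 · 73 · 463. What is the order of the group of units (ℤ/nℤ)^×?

φ(3) = 3 − 1 = 2.
φ(73) = 73 − 1 = 72.
φ(463) = 463 − 1 = 462.
Since φ is multiplicative, φ(101397) = 2 · 72 · 462 = 66528.

66528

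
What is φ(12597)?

6912

First factor: 12597 = 3 · 13 · 17 · 19.
φ(3) = 3 − 1 = 2.
φ(13) = 13 − 1 = 12.
φ(17) = 17 − 1 = 16.
φ(19) = 19 − 1 = 18.
φ(12597) = 2 × 12 × 16 × 18 = 6912.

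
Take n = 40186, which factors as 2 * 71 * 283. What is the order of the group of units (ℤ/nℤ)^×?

φ(40186) = 40186 · (1 − 1/2) · (1 − 1/71) · (1 − 1/283)
       = 40186 · 19740/40186 = 19740.

19740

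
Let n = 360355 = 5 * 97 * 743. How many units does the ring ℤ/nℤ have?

284928

φ(360355) = 360355 · (1 − 1/5) · (1 − 1/97) · (1 − 1/743)
       = 360355 · 284928/360355 = 284928.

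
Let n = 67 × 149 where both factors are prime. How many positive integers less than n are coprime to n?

φ(67) = 67 − 1 = 66.
φ(149) = 149 − 1 = 148.
Multiply: 66 · 148 = 9768.

9768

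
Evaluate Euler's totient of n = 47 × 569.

φ(47) = 47 − 1 = 46.
φ(569) = 569 − 1 = 568.
φ(26743) = 46 × 568 = 26128.

26128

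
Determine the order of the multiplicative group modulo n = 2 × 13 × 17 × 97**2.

1787904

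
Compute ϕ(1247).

1176

Prime factorization: 1247 = 29 × 43.
φ(29) = 29 − 1 = 28.
φ(43) = 43 − 1 = 42.
Since φ is multiplicative, φ(1247) = 28 · 42 = 1176.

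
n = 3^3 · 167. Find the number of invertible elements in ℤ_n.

φ(3^3) = 3^3 − 3^2 = 27 − 9 = 18.
φ(167) = 167 − 1 = 166.
Multiply: 18 · 166 = 2988.

2988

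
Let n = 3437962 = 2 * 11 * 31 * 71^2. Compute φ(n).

φ(3437962) = 3437962 · (1 − 1/2) · (1 − 1/11) · (1 − 1/31) · (1 − 1/71)
       = 3437962 · 21000/48422 = 1491000.

1491000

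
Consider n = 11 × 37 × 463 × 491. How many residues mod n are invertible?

φ(11) = 11 − 1 = 10.
φ(37) = 37 − 1 = 36.
φ(463) = 463 − 1 = 462.
φ(491) = 491 − 1 = 490.
Since φ is multiplicative, φ(92524531) = 10 · 36 · 462 · 490 = 81496800.

81496800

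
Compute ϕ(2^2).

φ(2^2) = 2^1·(2−1) = 2·1 = 2.

2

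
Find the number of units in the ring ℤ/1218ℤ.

336

Prime factorization: 1218 = 2 * 3 * 7 * 29.
φ(1218) = 1218 · (1 − 1/2) · (1 − 1/3) · (1 − 1/7) · (1 − 1/29)
       = 1218 · 336/1218 = 336.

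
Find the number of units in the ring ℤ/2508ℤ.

2508 = 2^2 * 3 * 11 * 19.
φ(2508) = 2508 · (1 − 1/2) · (1 − 1/3) · (1 − 1/11) · (1 − 1/19)
       = 2508 · 360/1254 = 720.

720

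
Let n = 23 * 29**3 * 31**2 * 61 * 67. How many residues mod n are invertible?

φ(2203179363829) = 2203179363829 · (1 − 1/23) · (1 − 1/29) · (1 − 1/31) · (1 − 1/61) · (1 − 1/67)
       = 2203179363829 · 73180800/84506899 = 1907896636800.

1907896636800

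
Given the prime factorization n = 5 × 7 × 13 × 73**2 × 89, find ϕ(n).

133208064

φ(215797855) = 215797855 · (1 − 1/5) · (1 − 1/7) · (1 − 1/13) · (1 − 1/73) · (1 − 1/89)
       = 215797855 · 1824768/2956135 = 133208064.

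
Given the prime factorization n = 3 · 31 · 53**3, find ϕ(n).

φ(13845561) = 13845561 · (1 − 1/3) · (1 − 1/31) · (1 − 1/53)
       = 13845561 · 3120/4929 = 8764080.

8764080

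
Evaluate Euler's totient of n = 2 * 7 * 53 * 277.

φ(205534) = 205534 · (1 − 1/2) · (1 − 1/7) · (1 − 1/53) · (1 − 1/277)
       = 205534 · 86112/205534 = 86112.

86112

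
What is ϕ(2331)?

1296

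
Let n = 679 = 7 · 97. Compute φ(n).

576

φ(679) = 679 · (1 − 1/7) · (1 − 1/97)
       = 679 · 576/679 = 576.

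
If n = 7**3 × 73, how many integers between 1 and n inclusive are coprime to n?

21168

φ(25039) = 25039 · (1 − 1/7) · (1 − 1/73)
       = 25039 · 432/511 = 21168.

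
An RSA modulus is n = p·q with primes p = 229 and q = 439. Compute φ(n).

φ(n) = (p − 1)(q − 1) = (229−1)(439−1) = 228·438 = 99864.

99864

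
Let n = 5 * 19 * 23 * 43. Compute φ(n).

φ(93955) = 93955 · (1 − 1/5) · (1 − 1/19) · (1 − 1/23) · (1 − 1/43)
       = 93955 · 66528/93955 = 66528.

66528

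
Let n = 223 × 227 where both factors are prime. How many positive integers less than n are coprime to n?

50172

φ(n) = (p − 1)(q − 1) = (223−1)(227−1) = 222·226 = 50172.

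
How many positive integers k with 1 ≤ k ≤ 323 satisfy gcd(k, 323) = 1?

288

First factor: 323 = 17 * 19.
φ(323) = 323 · (1 − 1/17) · (1 − 1/19)
       = 323 · 288/323 = 288.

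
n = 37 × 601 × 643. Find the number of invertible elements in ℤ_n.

φ(37) = 37 − 1 = 36.
φ(601) = 601 − 1 = 600.
φ(643) = 643 − 1 = 642.
Since φ is multiplicative, φ(14298391) = 36 · 600 · 642 = 13867200.

13867200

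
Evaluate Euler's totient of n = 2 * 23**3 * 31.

349140

φ(754354) = 754354 · (1 − 1/2) · (1 − 1/23) · (1 − 1/31)
       = 754354 · 660/1426 = 349140.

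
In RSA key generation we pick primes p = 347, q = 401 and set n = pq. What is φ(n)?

φ(n) = (p − 1)(q − 1) = (347−1)(401−1) = 346·400 = 138400.

138400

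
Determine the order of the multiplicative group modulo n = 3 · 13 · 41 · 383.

φ(612417) = 612417 · (1 − 1/3) · (1 − 1/13) · (1 − 1/41) · (1 − 1/383)
       = 612417 · 366720/612417 = 366720.

366720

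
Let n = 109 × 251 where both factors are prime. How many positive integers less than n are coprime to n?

For distinct primes, φ(pq) = (p−1)(q−1) = 108 × 250 = 27000.

27000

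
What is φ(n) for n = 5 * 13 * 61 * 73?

φ(5) = 5 − 1 = 4.
φ(13) = 13 − 1 = 12.
φ(61) = 61 − 1 = 60.
φ(73) = 73 − 1 = 72.
φ(289445) = 4 × 12 × 60 × 72 = 207360.

207360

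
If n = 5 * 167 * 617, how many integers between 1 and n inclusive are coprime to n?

409024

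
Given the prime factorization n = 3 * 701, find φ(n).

1400

φ(3) = 3 − 1 = 2.
φ(701) = 701 − 1 = 700.
Multiply: 2 · 700 = 1400.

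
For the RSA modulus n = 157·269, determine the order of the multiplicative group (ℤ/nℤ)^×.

41808

For distinct primes, φ(pq) = (p−1)(q−1) = 156 × 268 = 41808.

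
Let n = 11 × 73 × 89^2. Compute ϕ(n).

φ(6360563) = 6360563 · (1 − 1/11) · (1 − 1/73) · (1 − 1/89)
       = 6360563 · 63360/71467 = 5639040.

5639040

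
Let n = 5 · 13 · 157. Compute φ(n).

φ(10205) = 10205 · (1 − 1/5) · (1 − 1/13) · (1 − 1/157)
       = 10205 · 7488/10205 = 7488.

7488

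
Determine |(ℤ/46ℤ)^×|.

46 = 2 × 23.
φ(46) = 46 · (1 − 1/2) · (1 − 1/23)
       = 46 · 22/46 = 22.

22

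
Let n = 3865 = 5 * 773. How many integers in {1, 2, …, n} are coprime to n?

φ(5) = 5 − 1 = 4.
φ(773) = 773 − 1 = 772.
Since φ is multiplicative, φ(3865) = 4 · 772 = 3088.

3088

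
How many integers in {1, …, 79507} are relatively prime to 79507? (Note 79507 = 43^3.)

φ(43^3) = 43^3 − 43^2 = 79507 − 1849 = 77658.

77658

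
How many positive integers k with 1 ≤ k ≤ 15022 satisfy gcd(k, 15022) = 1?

6048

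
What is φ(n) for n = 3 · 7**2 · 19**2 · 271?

7756560

φ(3) = 3 − 1 = 2.
φ(7^2) = 7^1·(7−1) = 7·6 = 42.
φ(19^2) = 19^1·(19−1) = 19·18 = 342.
φ(271) = 271 − 1 = 270.
Multiply: 2 · 42 · 342 · 270 = 7756560.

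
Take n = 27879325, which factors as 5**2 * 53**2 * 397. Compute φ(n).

21827520

φ(27879325) = 27879325 · (1 − 1/5) · (1 − 1/53) · (1 − 1/397)
       = 27879325 · 82368/105205 = 21827520.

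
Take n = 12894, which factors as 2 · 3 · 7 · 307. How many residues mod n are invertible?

φ(2) = 2 − 1 = 1.
φ(3) = 3 − 1 = 2.
φ(7) = 7 − 1 = 6.
φ(307) = 307 − 1 = 306.
φ(12894) = 1 × 2 × 6 × 306 = 3672.

3672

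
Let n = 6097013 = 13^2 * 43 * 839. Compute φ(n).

5490576

φ(6097013) = 6097013 · (1 − 1/13) · (1 − 1/43) · (1 − 1/839)
       = 6097013 · 422352/469001 = 5490576.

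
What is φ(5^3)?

φ(125) = 125 · (1 − 1/5)
       = 125 · 4/5 = 100.

100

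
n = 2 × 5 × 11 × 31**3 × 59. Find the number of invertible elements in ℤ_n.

66885600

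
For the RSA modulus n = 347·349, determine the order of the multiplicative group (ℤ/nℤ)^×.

120408

φ(pq) = (p−1)(q−1) = 346 · 348 = 120408.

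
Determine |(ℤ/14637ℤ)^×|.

14637 = 3 * 7 * 17 * 41.
φ(3) = 3 − 1 = 2.
φ(7) = 7 − 1 = 6.
φ(17) = 17 − 1 = 16.
φ(41) = 41 − 1 = 40.
Multiply: 2 · 6 · 16 · 40 = 7680.

7680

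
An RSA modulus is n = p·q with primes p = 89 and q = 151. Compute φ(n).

13200

φ(13439) = 13439 · (1 − 1/89) · (1 − 1/151)
       = 13439 · 13200/13439 = 13200.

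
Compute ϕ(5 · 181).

φ(905) = 905 · (1 − 1/5) · (1 − 1/181)
       = 905 · 720/905 = 720.

720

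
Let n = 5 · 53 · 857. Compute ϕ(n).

178048

φ(5) = 5 − 1 = 4.
φ(53) = 53 − 1 = 52.
φ(857) = 857 − 1 = 856.
Multiply: 4 · 52 · 856 = 178048.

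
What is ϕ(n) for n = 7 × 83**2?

φ(48223) = 48223 · (1 − 1/7) · (1 − 1/83)
       = 48223 · 492/581 = 40836.

40836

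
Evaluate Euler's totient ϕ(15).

First factor: 15 = 3 × 5.
φ(3) = 3 − 1 = 2.
φ(5) = 5 − 1 = 4.
Since φ is multiplicative, φ(15) = 2 · 4 = 8.

8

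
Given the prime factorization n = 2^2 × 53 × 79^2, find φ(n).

640848

φ(2^2) = 2^1·(2−1) = 2·1 = 2.
φ(53) = 53 − 1 = 52.
φ(79^2) = 79^1·(79−1) = 79·78 = 6162.
Multiply: 2 · 52 · 6162 = 640848.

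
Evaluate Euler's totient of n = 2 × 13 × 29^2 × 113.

φ(2470858) = 2470858 · (1 − 1/2) · (1 − 1/13) · (1 − 1/29) · (1 − 1/113)
       = 2470858 · 37632/85202 = 1091328.

1091328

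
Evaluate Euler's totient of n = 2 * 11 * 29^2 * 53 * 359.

φ(2) = 2 − 1 = 1.
φ(11) = 11 − 1 = 10.
φ(29^2) = 29^1·(29−1) = 29·28 = 812.
φ(53) = 53 − 1 = 52.
φ(359) = 359 − 1 = 358.
φ(352037554) = 1 × 10 × 812 × 52 × 358 = 151161920.

151161920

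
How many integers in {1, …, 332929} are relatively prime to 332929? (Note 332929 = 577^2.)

φ(332929) = 332929 · (1 − 1/577)
       = 332929 · 576/577 = 332352.

332352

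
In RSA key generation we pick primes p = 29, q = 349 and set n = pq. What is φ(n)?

9744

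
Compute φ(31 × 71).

2100

φ(2201) = 2201 · (1 − 1/31) · (1 − 1/71)
       = 2201 · 2100/2201 = 2100.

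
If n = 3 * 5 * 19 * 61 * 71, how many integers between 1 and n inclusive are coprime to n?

φ(3) = 3 − 1 = 2.
φ(5) = 5 − 1 = 4.
φ(19) = 19 − 1 = 18.
φ(61) = 61 − 1 = 60.
φ(71) = 71 − 1 = 70.
φ(1234335) = 2 × 4 × 18 × 60 × 70 = 604800.

604800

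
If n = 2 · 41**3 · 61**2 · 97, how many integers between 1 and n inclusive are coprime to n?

φ(49752277954) = 49752277954 · (1 − 1/2) · (1 − 1/41) · (1 − 1/61) · (1 − 1/97)
       = 49752277954 · 230400/485194 = 23625446400.

23625446400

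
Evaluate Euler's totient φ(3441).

2160

3441 = 3 · 31 · 37.
φ(3) = 3 − 1 = 2.
φ(31) = 31 − 1 = 30.
φ(37) = 37 − 1 = 36.
Multiply: 2 · 30 · 36 = 2160.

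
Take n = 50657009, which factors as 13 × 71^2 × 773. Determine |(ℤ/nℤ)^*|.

φ(50657009) = 50657009 · (1 − 1/13) · (1 − 1/71) · (1 − 1/773)
       = 50657009 · 648480/713479 = 46042080.

46042080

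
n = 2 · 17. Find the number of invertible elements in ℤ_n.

φ(2) = 2 − 1 = 1.
φ(17) = 17 − 1 = 16.
Since φ is multiplicative, φ(34) = 1 · 16 = 16.

16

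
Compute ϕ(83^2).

φ(83^2) = 83^2 − 83^1 = 6889 − 83 = 6806.

6806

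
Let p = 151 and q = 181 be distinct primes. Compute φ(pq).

27000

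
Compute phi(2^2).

2

φ(4) = 4 · (1 − 1/2)
       = 4 · 1/2 = 2.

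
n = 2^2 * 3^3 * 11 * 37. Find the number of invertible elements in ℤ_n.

φ(43956) = 43956 · (1 − 1/2) · (1 − 1/3) · (1 − 1/11) · (1 − 1/37)
       = 43956 · 720/2442 = 12960.

12960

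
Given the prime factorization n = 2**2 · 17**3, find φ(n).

9248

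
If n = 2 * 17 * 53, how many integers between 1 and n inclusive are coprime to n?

832

φ(1802) = 1802 · (1 − 1/2) · (1 − 1/17) · (1 − 1/53)
       = 1802 · 832/1802 = 832.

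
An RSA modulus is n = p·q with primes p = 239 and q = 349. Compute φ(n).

82824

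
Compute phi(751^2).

φ(751^2) = 751^2 − 751^1 = 564001 − 751 = 563250.

563250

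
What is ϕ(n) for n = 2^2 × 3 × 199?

φ(2388) = 2388 · (1 − 1/2) · (1 − 1/3) · (1 − 1/199)
       = 2388 · 396/1194 = 792.

792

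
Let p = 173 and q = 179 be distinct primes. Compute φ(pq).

30616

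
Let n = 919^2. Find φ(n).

843642

φ(844561) = 844561 · (1 − 1/919)
       = 844561 · 918/919 = 843642.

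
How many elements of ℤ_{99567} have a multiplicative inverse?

57024

99567 = 3^2 * 13 * 23 * 37.
φ(99567) = 99567 · (1 − 1/3) · (1 − 1/13) · (1 − 1/23) · (1 − 1/37)
       = 99567 · 19008/33189 = 57024.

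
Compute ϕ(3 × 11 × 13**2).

3120

φ(3) = 3 − 1 = 2.
φ(11) = 11 − 1 = 10.
φ(13^2) = 13^1·(13−1) = 13·12 = 156.
Multiply: 2 · 10 · 156 = 3120.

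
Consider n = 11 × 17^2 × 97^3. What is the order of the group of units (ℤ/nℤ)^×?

φ(2901387467) = 2901387467 · (1 − 1/11) · (1 − 1/17) · (1 − 1/97)
       = 2901387467 · 15360/18139 = 2456878080.

2456878080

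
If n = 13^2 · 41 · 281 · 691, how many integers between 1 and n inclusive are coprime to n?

1205568000

φ(13^2) = 13^1·(13−1) = 13·12 = 156.
φ(41) = 41 − 1 = 40.
φ(281) = 281 − 1 = 280.
φ(691) = 691 − 1 = 690.
Multiply: 156 · 40 · 280 · 690 = 1205568000.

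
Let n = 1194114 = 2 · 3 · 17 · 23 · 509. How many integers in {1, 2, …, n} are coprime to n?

357632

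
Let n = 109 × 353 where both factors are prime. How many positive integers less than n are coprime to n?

38016

φ(109) = 109 − 1 = 108.
φ(353) = 353 − 1 = 352.
Multiply: 108 · 352 = 38016.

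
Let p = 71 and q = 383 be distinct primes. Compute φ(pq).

26740

φ(71) = 71 − 1 = 70.
φ(383) = 383 − 1 = 382.
φ(27193) = 70 × 382 = 26740.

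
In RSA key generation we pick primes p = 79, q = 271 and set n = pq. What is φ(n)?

φ(n) = (p − 1)(q − 1) = (79−1)(271−1) = 78·270 = 21060.

21060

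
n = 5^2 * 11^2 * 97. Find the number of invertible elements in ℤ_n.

φ(293425) = 293425 · (1 − 1/5) · (1 − 1/11) · (1 − 1/97)
       = 293425 · 3840/5335 = 211200.

211200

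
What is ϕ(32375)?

Factor 32375: 32375 = 5^3 · 7 · 37.
φ(32375) = 32375 · (1 − 1/5) · (1 − 1/7) · (1 − 1/37)
       = 32375 · 864/1295 = 21600.

21600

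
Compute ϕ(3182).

Prime factorization: 3182 = 2 · 37 · 43.
φ(3182) = 3182 · (1 − 1/2) · (1 − 1/37) · (1 − 1/43)
       = 3182 · 1512/3182 = 1512.

1512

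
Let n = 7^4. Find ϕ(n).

2058

φ(7^4) = 7^3·(7−1) = 343·6 = 2058.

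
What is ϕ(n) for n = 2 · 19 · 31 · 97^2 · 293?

φ(2) = 2 − 1 = 1.
φ(19) = 19 − 1 = 18.
φ(31) = 31 − 1 = 30.
φ(97^2) = 97^1·(97−1) = 97·96 = 9312.
φ(293) = 293 − 1 = 292.
Since φ is multiplicative, φ(3247553986) = 1 · 18 · 30 · 9312 · 292 = 1468316160.

1468316160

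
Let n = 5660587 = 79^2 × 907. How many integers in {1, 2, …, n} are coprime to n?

φ(79^2) = 79^1·(79−1) = 79·78 = 6162.
φ(907) = 907 − 1 = 906.
Multiply: 6162 · 906 = 5582772.

5582772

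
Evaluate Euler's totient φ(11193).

5760

11193 = 3 * 7 * 13 * 41.
φ(3) = 3 − 1 = 2.
φ(7) = 7 − 1 = 6.
φ(13) = 13 − 1 = 12.
φ(41) = 41 − 1 = 40.
Since φ is multiplicative, φ(11193) = 2 · 6 · 12 · 40 = 5760.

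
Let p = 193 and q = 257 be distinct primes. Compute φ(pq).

φ(pq) = (p−1)(q−1) = 192 · 256 = 49152.

49152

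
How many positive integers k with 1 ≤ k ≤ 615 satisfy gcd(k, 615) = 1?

615 = 3 · 5 · 41.
φ(3) = 3 − 1 = 2.
φ(5) = 5 − 1 = 4.
φ(41) = 41 − 1 = 40.
Since φ is multiplicative, φ(615) = 2 · 4 · 40 = 320.

320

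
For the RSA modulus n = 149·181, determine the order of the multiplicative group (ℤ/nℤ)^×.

26640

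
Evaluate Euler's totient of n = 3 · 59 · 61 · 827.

5748960

φ(3) = 3 − 1 = 2.
φ(59) = 59 − 1 = 58.
φ(61) = 61 − 1 = 60.
φ(827) = 827 − 1 = 826.
Multiply: 2 · 58 · 60 · 826 = 5748960.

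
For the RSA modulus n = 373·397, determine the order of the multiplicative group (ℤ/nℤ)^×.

147312

For distinct primes, φ(pq) = (p−1)(q−1) = 372 × 396 = 147312.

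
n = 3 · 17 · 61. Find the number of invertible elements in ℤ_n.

φ(3) = 3 − 1 = 2.
φ(17) = 17 − 1 = 16.
φ(61) = 61 − 1 = 60.
Multiply: 2 · 16 · 60 = 1920.

1920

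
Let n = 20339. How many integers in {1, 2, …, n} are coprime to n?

18060

20339 = 11 · 43**2.
φ(20339) = 20339 · (1 − 1/11) · (1 − 1/43)
       = 20339 · 420/473 = 18060.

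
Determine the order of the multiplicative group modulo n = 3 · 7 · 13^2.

φ(3549) = 3549 · (1 − 1/3) · (1 − 1/7) · (1 − 1/13)
       = 3549 · 144/273 = 1872.

1872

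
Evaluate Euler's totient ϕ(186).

60

Prime factorization: 186 = 2 · 3 · 31.
φ(2) = 2 − 1 = 1.
φ(3) = 3 − 1 = 2.
φ(31) = 31 − 1 = 30.
Since φ is multiplicative, φ(186) = 1 · 2 · 30 = 60.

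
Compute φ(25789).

25789 = 17 * 37 * 41.
φ(25789) = 25789 · (1 − 1/17) · (1 − 1/37) · (1 − 1/41)
       = 25789 · 23040/25789 = 23040.

23040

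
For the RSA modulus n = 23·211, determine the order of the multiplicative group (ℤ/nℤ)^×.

4620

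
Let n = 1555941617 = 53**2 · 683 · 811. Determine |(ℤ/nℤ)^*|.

1522469520

φ(1555941617) = 1555941617 · (1 − 1/53) · (1 − 1/683) · (1 − 1/811)
       = 1555941617 · 28725840/29357389 = 1522469520.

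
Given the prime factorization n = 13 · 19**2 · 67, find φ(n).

φ(314431) = 314431 · (1 − 1/13) · (1 − 1/19) · (1 − 1/67)
       = 314431 · 14256/16549 = 270864.

270864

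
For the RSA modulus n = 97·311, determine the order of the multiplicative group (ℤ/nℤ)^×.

φ(pq) = (p−1)(q−1) = 96 · 310 = 29760.

29760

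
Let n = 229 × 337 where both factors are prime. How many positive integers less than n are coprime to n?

76608

φ(229) = 229 − 1 = 228.
φ(337) = 337 − 1 = 336.
Multiply: 228 · 336 = 76608.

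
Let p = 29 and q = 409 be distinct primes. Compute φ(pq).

φ(11861) = 11861 · (1 − 1/29) · (1 − 1/409)
       = 11861 · 11424/11861 = 11424.

11424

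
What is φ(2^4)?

φ(2^4) = 2^3·(2−1) = 8·1 = 8.

8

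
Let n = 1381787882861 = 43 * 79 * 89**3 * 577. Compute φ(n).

φ(1381787882861) = 1381787882861 · (1 − 1/43) · (1 − 1/79) · (1 − 1/89) · (1 − 1/577)
       = 1381787882861 · 166053888/174446141 = 1315312846848.

1315312846848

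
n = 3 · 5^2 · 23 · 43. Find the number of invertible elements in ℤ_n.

36960

φ(74175) = 74175 · (1 − 1/3) · (1 − 1/5) · (1 − 1/23) · (1 − 1/43)
       = 74175 · 7392/14835 = 36960.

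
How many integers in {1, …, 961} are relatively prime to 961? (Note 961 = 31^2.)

930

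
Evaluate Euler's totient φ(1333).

1333 = 31 · 43.
φ(31) = 31 − 1 = 30.
φ(43) = 43 − 1 = 42.
Multiply: 30 · 42 = 1260.

1260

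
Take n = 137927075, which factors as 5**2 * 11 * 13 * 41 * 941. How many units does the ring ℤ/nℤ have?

φ(137927075) = 137927075 · (1 − 1/5) · (1 − 1/11) · (1 − 1/13) · (1 − 1/41) · (1 − 1/941)
       = 137927075 · 18048000/27585415 = 90240000.

90240000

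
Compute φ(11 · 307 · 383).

1168920

φ(11) = 11 − 1 = 10.
φ(307) = 307 − 1 = 306.
φ(383) = 383 − 1 = 382.
Since φ is multiplicative, φ(1293391) = 10 · 306 · 382 = 1168920.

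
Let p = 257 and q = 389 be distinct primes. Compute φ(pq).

99328

φ(n) = (p − 1)(q − 1) = (257−1)(389−1) = 256·388 = 99328.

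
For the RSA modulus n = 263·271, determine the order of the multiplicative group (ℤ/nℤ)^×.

φ(71273) = 71273 · (1 − 1/263) · (1 − 1/271)
       = 71273 · 70740/71273 = 70740.

70740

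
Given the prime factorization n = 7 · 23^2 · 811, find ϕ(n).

2459160

φ(7) = 7 − 1 = 6.
φ(23^2) = 23^2 − 23^1 = 529 − 23 = 506.
φ(811) = 811 − 1 = 810.
φ(3003133) = 6 × 506 × 810 = 2459160.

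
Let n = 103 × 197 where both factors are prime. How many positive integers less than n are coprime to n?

19992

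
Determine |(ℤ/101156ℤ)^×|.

101156 = 2^2 × 11^3 × 19.
φ(101156) = 101156 · (1 − 1/2) · (1 − 1/11) · (1 − 1/19)
       = 101156 · 180/418 = 43560.

43560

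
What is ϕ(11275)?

8000

11275 = 5**2 · 11 · 41.
φ(5^2) = 5^1·(5−1) = 5·4 = 20.
φ(11) = 11 − 1 = 10.
φ(41) = 41 − 1 = 40.
Since φ is multiplicative, φ(11275) = 20 · 10 · 40 = 8000.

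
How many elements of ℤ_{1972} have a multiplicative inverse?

896

Prime factorization: 1972 = 2^2 * 17 * 29.
φ(2^2) = 2^2 − 2^1 = 4 − 2 = 2.
φ(17) = 17 − 1 = 16.
φ(29) = 29 − 1 = 28.
Multiply: 2 · 16 · 28 = 896.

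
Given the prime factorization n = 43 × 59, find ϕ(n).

φ(43) = 43 − 1 = 42.
φ(59) = 59 − 1 = 58.
Since φ is multiplicative, φ(2537) = 42 · 58 = 2436.

2436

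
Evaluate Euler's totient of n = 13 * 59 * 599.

416208

φ(459433) = 459433 · (1 − 1/13) · (1 − 1/59) · (1 − 1/599)
       = 459433 · 416208/459433 = 416208.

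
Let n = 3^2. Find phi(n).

φ(3^2) = 3^2 − 3^1 = 9 − 3 = 6.

6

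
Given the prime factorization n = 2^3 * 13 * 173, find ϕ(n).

8256

φ(2^3) = 2^2·(2−1) = 4·1 = 4.
φ(13) = 13 − 1 = 12.
φ(173) = 173 − 1 = 172.
Multiply: 4 · 12 · 172 = 8256.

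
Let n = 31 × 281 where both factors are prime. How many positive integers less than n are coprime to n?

8400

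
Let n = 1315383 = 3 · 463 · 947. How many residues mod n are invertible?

φ(1315383) = 1315383 · (1 − 1/3) · (1 − 1/463) · (1 − 1/947)
       = 1315383 · 874104/1315383 = 874104.

874104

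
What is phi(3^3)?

φ(27) = 27 · (1 − 1/3)
       = 27 · 2/3 = 18.

18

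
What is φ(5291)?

4320

5291 = 11 · 13 · 37.
φ(5291) = 5291 · (1 − 1/11) · (1 − 1/13) · (1 − 1/37)
       = 5291 · 4320/5291 = 4320.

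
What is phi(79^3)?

φ(493039) = 493039 · (1 − 1/79)
       = 493039 · 78/79 = 486798.

486798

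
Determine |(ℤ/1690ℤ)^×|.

624

Prime factorization: 1690 = 2 · 5 · 13^2.
φ(1690) = 1690 · (1 − 1/2) · (1 − 1/5) · (1 − 1/13)
       = 1690 · 48/130 = 624.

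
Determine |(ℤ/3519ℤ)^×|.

2112

Factor 3519: 3519 = 3**2 · 17 · 23.
φ(3519) = 3519 · (1 − 1/3) · (1 − 1/17) · (1 − 1/23)
       = 3519 · 704/1173 = 2112.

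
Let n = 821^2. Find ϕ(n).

φ(674041) = 674041 · (1 − 1/821)
       = 674041 · 820/821 = 673220.

673220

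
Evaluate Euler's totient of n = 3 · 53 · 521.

54080

φ(82839) = 82839 · (1 − 1/3) · (1 − 1/53) · (1 − 1/521)
       = 82839 · 54080/82839 = 54080.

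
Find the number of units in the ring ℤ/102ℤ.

32

102 = 2 × 3 × 17.
φ(2) = 2 − 1 = 1.
φ(3) = 3 − 1 = 2.
φ(17) = 17 − 1 = 16.
Since φ is multiplicative, φ(102) = 1 · 2 · 16 = 32.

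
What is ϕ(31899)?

Factor 31899: 31899 = 3 * 7^3 * 31.
φ(31899) = 31899 · (1 − 1/3) · (1 − 1/7) · (1 − 1/31)
       = 31899 · 360/651 = 17640.

17640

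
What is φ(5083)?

First factor: 5083 = 13 · 17 · 23.
φ(5083) = 5083 · (1 − 1/13) · (1 − 1/17) · (1 − 1/23)
       = 5083 · 4224/5083 = 4224.

4224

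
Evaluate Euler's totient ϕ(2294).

Factor 2294: 2294 = 2 · 31 · 37.
φ(2) = 2 − 1 = 1.
φ(31) = 31 − 1 = 30.
φ(37) = 37 − 1 = 36.
φ(2294) = 1 × 30 × 36 = 1080.

1080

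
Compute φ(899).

840

Factor 899: 899 = 29 · 31.
φ(29) = 29 − 1 = 28.
φ(31) = 31 − 1 = 30.
φ(899) = 28 × 30 = 840.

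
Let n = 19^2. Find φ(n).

342

φ(361) = 361 · (1 − 1/19)
       = 361 · 18/19 = 342.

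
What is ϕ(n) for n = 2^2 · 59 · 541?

62640

φ(2^2) = 2^1·(2−1) = 2·1 = 2.
φ(59) = 59 − 1 = 58.
φ(541) = 541 − 1 = 540.
φ(127676) = 2 × 58 × 540 = 62640.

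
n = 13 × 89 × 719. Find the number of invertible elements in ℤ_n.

φ(13) = 13 − 1 = 12.
φ(89) = 89 − 1 = 88.
φ(719) = 719 − 1 = 718.
Multiply: 12 · 88 · 718 = 758208.

758208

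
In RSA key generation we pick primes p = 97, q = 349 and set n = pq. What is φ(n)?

33408

φ(n) = (p − 1)(q − 1) = (97−1)(349−1) = 96·348 = 33408.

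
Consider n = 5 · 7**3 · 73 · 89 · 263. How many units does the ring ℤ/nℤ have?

φ(2930439365) = 2930439365 · (1 − 1/5) · (1 − 1/7) · (1 − 1/73) · (1 − 1/89) · (1 − 1/263)
       = 2930439365 · 39840768/59804885 = 1952197632.

1952197632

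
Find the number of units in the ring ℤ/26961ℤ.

Factor 26961: 26961 = 3 · 11 · 19 · 43.
φ(26961) = 26961 · (1 − 1/3) · (1 − 1/11) · (1 − 1/19) · (1 − 1/43)
       = 26961 · 15120/26961 = 15120.

15120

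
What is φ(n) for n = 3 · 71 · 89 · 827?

φ(3) = 3 − 1 = 2.
φ(71) = 71 − 1 = 70.
φ(89) = 89 − 1 = 88.
φ(827) = 827 − 1 = 826.
Multiply: 2 · 70 · 88 · 826 = 10176320.

10176320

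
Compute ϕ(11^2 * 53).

5720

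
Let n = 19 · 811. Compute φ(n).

14580

φ(15409) = 15409 · (1 − 1/19) · (1 − 1/811)
       = 15409 · 14580/15409 = 14580.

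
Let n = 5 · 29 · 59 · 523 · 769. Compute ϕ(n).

2604220416

φ(3440709785) = 3440709785 · (1 − 1/5) · (1 − 1/29) · (1 − 1/59) · (1 − 1/523) · (1 − 1/769)
       = 3440709785 · 2604220416/3440709785 = 2604220416.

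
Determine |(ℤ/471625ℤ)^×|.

471625 = 5**3 · 7**3 · 11.
φ(471625) = 471625 · (1 − 1/5) · (1 − 1/7) · (1 − 1/11)
       = 471625 · 240/385 = 294000.

294000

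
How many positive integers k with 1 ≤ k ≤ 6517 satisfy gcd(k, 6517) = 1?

Prime factorization: 6517 = 7^3 × 19.
φ(6517) = 6517 · (1 − 1/7) · (1 − 1/19)
       = 6517 · 108/133 = 5292.

5292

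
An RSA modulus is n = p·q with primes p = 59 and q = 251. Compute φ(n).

14500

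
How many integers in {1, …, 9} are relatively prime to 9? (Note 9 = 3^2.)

6

φ(3^2) = 3^2 − 3^1 = 9 − 3 = 6.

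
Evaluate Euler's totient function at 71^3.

φ(357911) = 357911 · (1 − 1/71)
       = 357911 · 70/71 = 352870.

352870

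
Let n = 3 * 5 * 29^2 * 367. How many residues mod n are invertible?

2377536

φ(3) = 3 − 1 = 2.
φ(5) = 5 − 1 = 4.
φ(29^2) = 29^1·(29−1) = 29·28 = 812.
φ(367) = 367 − 1 = 366.
Multiply: 2 · 4 · 812 · 366 = 2377536.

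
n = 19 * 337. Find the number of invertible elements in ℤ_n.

6048

φ(19) = 19 − 1 = 18.
φ(337) = 337 − 1 = 336.
Multiply: 18 · 336 = 6048.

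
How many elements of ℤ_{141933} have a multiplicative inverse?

77440

First factor: 141933 = 3 · 11^2 · 17 · 23.
φ(3) = 3 − 1 = 2.
φ(11^2) = 11^1·(11−1) = 11·10 = 110.
φ(17) = 17 − 1 = 16.
φ(23) = 23 − 1 = 22.
Since φ is multiplicative, φ(141933) = 2 · 110 · 16 · 22 = 77440.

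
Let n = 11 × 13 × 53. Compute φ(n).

6240

φ(11) = 11 − 1 = 10.
φ(13) = 13 − 1 = 12.
φ(53) = 53 − 1 = 52.
Since φ is multiplicative, φ(7579) = 10 · 12 · 52 = 6240.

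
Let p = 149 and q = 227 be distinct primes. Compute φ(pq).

For distinct primes, φ(pq) = (p−1)(q−1) = 148 × 226 = 33448.

33448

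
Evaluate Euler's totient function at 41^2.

φ(41^2) = 41^1·(41−1) = 41·40 = 1640.

1640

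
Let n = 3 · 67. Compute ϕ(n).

φ(3) = 3 − 1 = 2.
φ(67) = 67 − 1 = 66.
φ(201) = 2 × 66 = 132.

132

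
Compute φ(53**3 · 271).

39438360

φ(40345667) = 40345667 · (1 − 1/53) · (1 − 1/271)
       = 40345667 · 14040/14363 = 39438360.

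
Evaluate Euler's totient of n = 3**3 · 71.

1260

φ(1917) = 1917 · (1 − 1/3) · (1 − 1/71)
       = 1917 · 140/213 = 1260.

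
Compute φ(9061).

7680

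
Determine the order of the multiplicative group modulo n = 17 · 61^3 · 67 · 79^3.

114768742682880

φ(17) = 17 − 1 = 16.
φ(61^3) = 61^3 − 61^2 = 226981 − 3721 = 223260.
φ(67) = 67 − 1 = 66.
φ(79^3) = 79^2·(79−1) = 6241·78 = 486798.
Since φ is multiplicative, φ(127466042710001) = 16 · 223260 · 66 · 486798 = 114768742682880.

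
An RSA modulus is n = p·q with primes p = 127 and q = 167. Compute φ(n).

20916

φ(21209) = 21209 · (1 − 1/127) · (1 − 1/167)
       = 21209 · 20916/21209 = 20916.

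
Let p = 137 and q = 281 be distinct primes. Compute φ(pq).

φ(pq) = (p−1)(q−1) = 136 · 280 = 38080.

38080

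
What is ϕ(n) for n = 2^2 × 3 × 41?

160

φ(2^2) = 2^1·(2−1) = 2·1 = 2.
φ(3) = 3 − 1 = 2.
φ(41) = 41 − 1 = 40.
Since φ is multiplicative, φ(492) = 2 · 2 · 40 = 160.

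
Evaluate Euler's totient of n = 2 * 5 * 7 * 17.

φ(2) = 2 − 1 = 1.
φ(5) = 5 − 1 = 4.
φ(7) = 7 − 1 = 6.
φ(17) = 17 − 1 = 16.
Multiply: 1 · 4 · 6 · 16 = 384.

384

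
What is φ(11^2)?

110

φ(11^2) = 11^1·(11−1) = 11·10 = 110.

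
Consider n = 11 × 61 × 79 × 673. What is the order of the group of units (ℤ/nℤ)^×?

31449600

φ(35675057) = 35675057 · (1 − 1/11) · (1 − 1/61) · (1 − 1/79) · (1 − 1/673)
       = 35675057 · 31449600/35675057 = 31449600.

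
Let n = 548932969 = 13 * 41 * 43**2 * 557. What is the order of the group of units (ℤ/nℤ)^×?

481985280

φ(548932969) = 548932969 · (1 − 1/13) · (1 − 1/41) · (1 − 1/43) · (1 − 1/557)
       = 548932969 · 11208960/12765883 = 481985280.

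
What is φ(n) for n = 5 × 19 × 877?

63072

φ(5) = 5 − 1 = 4.
φ(19) = 19 − 1 = 18.
φ(877) = 877 − 1 = 876.
Since φ is multiplicative, φ(83315) = 4 · 18 · 876 = 63072.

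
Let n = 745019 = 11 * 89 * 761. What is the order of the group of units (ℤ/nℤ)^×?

φ(745019) = 745019 · (1 − 1/11) · (1 − 1/89) · (1 − 1/761)
       = 745019 · 668800/745019 = 668800.

668800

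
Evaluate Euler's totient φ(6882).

Factor 6882: 6882 = 2 * 3 * 31 * 37.
φ(2) = 2 − 1 = 1.
φ(3) = 3 − 1 = 2.
φ(31) = 31 − 1 = 30.
φ(37) = 37 − 1 = 36.
Multiply: 1 · 2 · 30 · 36 = 2160.

2160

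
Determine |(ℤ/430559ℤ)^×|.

362880

Prime factorization: 430559 = 17 · 19 · 31 · 43.
φ(430559) = 430559 · (1 − 1/17) · (1 − 1/19) · (1 − 1/31) · (1 − 1/43)
       = 430559 · 362880/430559 = 362880.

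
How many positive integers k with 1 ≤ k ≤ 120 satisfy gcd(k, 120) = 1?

32

First factor: 120 = 2**3 × 3 × 5.
φ(120) = 120 · (1 − 1/2) · (1 − 1/3) · (1 − 1/5)
       = 120 · 8/30 = 32.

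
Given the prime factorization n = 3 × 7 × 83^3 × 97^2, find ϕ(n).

63123962112

φ(112978821543) = 112978821543 · (1 − 1/3) · (1 − 1/7) · (1 − 1/83) · (1 − 1/97)
       = 112978821543 · 94464/169071 = 63123962112.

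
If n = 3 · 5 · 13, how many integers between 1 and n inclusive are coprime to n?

φ(3) = 3 − 1 = 2.
φ(5) = 5 − 1 = 4.
φ(13) = 13 − 1 = 12.
Multiply: 2 · 4 · 12 = 96.

96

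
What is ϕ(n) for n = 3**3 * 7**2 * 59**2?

φ(4605363) = 4605363 · (1 − 1/3) · (1 − 1/7) · (1 − 1/59)
       = 4605363 · 696/1239 = 2587032.

2587032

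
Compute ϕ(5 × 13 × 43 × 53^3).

294473088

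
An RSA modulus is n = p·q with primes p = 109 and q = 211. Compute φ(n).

φ(22999) = 22999 · (1 − 1/109) · (1 − 1/211)
       = 22999 · 22680/22999 = 22680.

22680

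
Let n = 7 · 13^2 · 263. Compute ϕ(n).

245232

φ(7) = 7 − 1 = 6.
φ(13^2) = 13^1·(13−1) = 13·12 = 156.
φ(263) = 263 − 1 = 262.
Multiply: 6 · 156 · 262 = 245232.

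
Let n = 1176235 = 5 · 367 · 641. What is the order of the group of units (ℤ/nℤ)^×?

936960

φ(5) = 5 − 1 = 4.
φ(367) = 367 − 1 = 366.
φ(641) = 641 − 1 = 640.
Multiply: 4 · 366 · 640 = 936960.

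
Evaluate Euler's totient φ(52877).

43560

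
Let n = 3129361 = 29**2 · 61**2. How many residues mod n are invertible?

2971920

φ(29^2) = 29^2 − 29^1 = 841 − 29 = 812.
φ(61^2) = 61^2 − 61^1 = 3721 − 61 = 3660.
φ(3129361) = 812 × 3660 = 2971920.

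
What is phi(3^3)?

18

φ(27) = 27 · (1 − 1/3)
       = 27 · 2/3 = 18.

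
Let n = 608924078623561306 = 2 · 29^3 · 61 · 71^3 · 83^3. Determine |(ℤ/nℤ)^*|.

281637222141508800

φ(608924078623561306) = 608924078623561306 · (1 − 1/2) · (1 − 1/29) · (1 − 1/61) · (1 − 1/71) · (1 − 1/83)
       = 608924078623561306 · 9643200/20849434 = 281637222141508800.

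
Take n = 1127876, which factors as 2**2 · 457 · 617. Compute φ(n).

561792

φ(2^2) = 2^2 − 2^1 = 4 − 2 = 2.
φ(457) = 457 − 1 = 456.
φ(617) = 617 − 1 = 616.
φ(1127876) = 2 × 456 × 616 = 561792.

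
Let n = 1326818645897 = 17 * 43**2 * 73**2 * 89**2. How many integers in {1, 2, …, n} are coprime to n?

φ(17) = 17 − 1 = 16.
φ(43^2) = 43^2 − 43^1 = 1849 − 43 = 1806.
φ(73^2) = 73^1·(73−1) = 73·72 = 5256.
φ(89^2) = 89^2 − 89^1 = 7921 − 89 = 7832.
φ(1326818645897) = 16 × 1806 × 5256 × 7832 = 1189503608832.

1189503608832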